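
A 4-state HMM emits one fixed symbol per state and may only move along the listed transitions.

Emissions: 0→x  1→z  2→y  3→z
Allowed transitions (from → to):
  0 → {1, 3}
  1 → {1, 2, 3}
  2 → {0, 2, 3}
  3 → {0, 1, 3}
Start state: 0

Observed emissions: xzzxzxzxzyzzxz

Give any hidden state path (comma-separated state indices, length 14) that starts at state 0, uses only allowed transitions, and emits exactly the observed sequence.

  0: obs=x cand={0} pick 0 [start]
  1: obs=z cand={1,3} pick 3 [0->3 ok]
  2: obs=z cand={1,3} pick 3 [3->3 ok]
  3: obs=x cand={0} pick 0 [3->0 ok]
  4: obs=z cand={1,3} pick 3 [0->3 ok]
  5: obs=x cand={0} pick 0 [3->0 ok]
  6: obs=z cand={1,3} pick 3 [0->3 ok]
  7: obs=x cand={0} pick 0 [3->0 ok]
  8: obs=z cand={1,3} pick 1 [0->1 ok]
  9: obs=y cand={2} pick 2 [1->2 ok]
  10: obs=z cand={1,3} pick 3 [2->3 ok]
  11: obs=z cand={1,3} pick 3 [3->3 ok]
  12: obs=x cand={0} pick 0 [3->0 ok]
  13: obs=z cand={1,3} pick 3 [0->3 ok]

0,3,3,0,3,0,3,0,1,2,3,3,0,3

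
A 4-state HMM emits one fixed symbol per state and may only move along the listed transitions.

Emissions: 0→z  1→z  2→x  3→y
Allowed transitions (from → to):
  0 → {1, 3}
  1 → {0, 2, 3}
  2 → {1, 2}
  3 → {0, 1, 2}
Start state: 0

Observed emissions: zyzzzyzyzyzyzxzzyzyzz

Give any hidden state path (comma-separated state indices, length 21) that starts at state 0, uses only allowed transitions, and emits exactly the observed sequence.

0,3,0,1,0,3,0,3,1,3,1,3,1,2,1,0,3,0,3,0,1

  t0 'z' -> {0,1}, take 0 (start)
  t1 'y' -> {3}, take 3 (0->3 ok)
  t2 'z' -> {0,1}, take 0 (3->0 ok)
  t3 'z' -> {0,1}, take 1 (0->1 ok)
  t4 'z' -> {0,1}, take 0 (1->0 ok)
  t5 'y' -> {3}, take 3 (0->3 ok)
  t6 'z' -> {0,1}, take 0 (3->0 ok)
  t7 'y' -> {3}, take 3 (0->3 ok)
  t8 'z' -> {0,1}, take 1 (3->1 ok)
  t9 'y' -> {3}, take 3 (1->3 ok)
  t10 'z' -> {0,1}, take 1 (3->1 ok)
  t11 'y' -> {3}, take 3 (1->3 ok)
  t12 'z' -> {0,1}, take 1 (3->1 ok)
  t13 'x' -> {2}, take 2 (1->2 ok)
  t14 'z' -> {0,1}, take 1 (2->1 ok)
  t15 'z' -> {0,1}, take 0 (1->0 ok)
  t16 'y' -> {3}, take 3 (0->3 ok)
  t17 'z' -> {0,1}, take 0 (3->0 ok)
  t18 'y' -> {3}, take 3 (0->3 ok)
  t19 'z' -> {0,1}, take 0 (3->0 ok)
  t20 'z' -> {0,1}, take 1 (0->1 ok)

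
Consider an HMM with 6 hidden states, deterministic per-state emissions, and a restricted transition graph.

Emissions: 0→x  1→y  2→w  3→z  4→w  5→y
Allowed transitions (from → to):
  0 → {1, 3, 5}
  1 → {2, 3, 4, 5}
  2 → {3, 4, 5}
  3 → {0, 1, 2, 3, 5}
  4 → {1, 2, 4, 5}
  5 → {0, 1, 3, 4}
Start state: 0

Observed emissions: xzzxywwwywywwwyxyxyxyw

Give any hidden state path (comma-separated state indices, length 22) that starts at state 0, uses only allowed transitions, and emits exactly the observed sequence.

  [0] x  {0}  => 0  start
  [1] z  {3}  => 3  0->3 ok
  [2] z  {3}  => 3  3->3 ok
  [3] x  {0}  => 0  3->0 ok
  [4] y  {1,5}  => 1  0->1 ok
  [5] w  {2,4}  => 4  1->4 ok
  [6] w  {2,4}  => 4  4->4 ok
  [7] w  {2,4}  => 2  4->2 ok
  [8] y  {1,5}  => 5  2->5 ok
  [9] w  {2,4}  => 4  5->4 ok
  [10] y  {1,5}  => 1  4->1 ok
  [11] w  {2,4}  => 4  1->4 ok
  [12] w  {2,4}  => 4  4->4 ok
  [13] w  {2,4}  => 4  4->4 ok
  [14] y  {1,5}  => 5  4->5 ok
  [15] x  {0}  => 0  5->0 ok
  [16] y  {1,5}  => 5  0->5 ok
  [17] x  {0}  => 0  5->0 ok
  [18] y  {1,5}  => 5  0->5 ok
  [19] x  {0}  => 0  5->0 ok
  [20] y  {1,5}  => 1  0->1 ok
  [21] w  {2,4}  => 4  1->4 ok

0,3,3,0,1,4,4,2,5,4,1,4,4,4,5,0,5,0,5,0,1,4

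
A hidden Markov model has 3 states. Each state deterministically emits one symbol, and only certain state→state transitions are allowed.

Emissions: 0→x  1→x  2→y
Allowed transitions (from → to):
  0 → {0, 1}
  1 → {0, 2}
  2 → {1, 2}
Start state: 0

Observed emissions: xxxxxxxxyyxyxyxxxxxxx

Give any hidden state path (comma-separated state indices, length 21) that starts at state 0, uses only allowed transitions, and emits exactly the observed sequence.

  t0 'x' -> {0,1}, take 0 (start)
  t1 'x' -> {0,1}, take 1 (0->1 ok)
  t2 'x' -> {0,1}, take 0 (1->0 ok)
  t3 'x' -> {0,1}, take 0 (0->0 ok)
  t4 'x' -> {0,1}, take 0 (0->0 ok)
  t5 'x' -> {0,1}, take 1 (0->1 ok)
  t6 'x' -> {0,1}, take 0 (1->0 ok)
  t7 'x' -> {0,1}, take 1 (0->1 ok)
  t8 'y' -> {2}, take 2 (1->2 ok)
  t9 'y' -> {2}, take 2 (2->2 ok)
  t10 'x' -> {0,1}, take 1 (2->1 ok)
  t11 'y' -> {2}, take 2 (1->2 ok)
  t12 'x' -> {0,1}, take 1 (2->1 ok)
  t13 'y' -> {2}, take 2 (1->2 ok)
  t14 'x' -> {0,1}, take 1 (2->1 ok)
  t15 'x' -> {0,1}, take 0 (1->0 ok)
  t16 'x' -> {0,1}, take 1 (0->1 ok)
  t17 'x' -> {0,1}, take 0 (1->0 ok)
  t18 'x' -> {0,1}, take 0 (0->0 ok)
  t19 'x' -> {0,1}, take 0 (0->0 ok)
  t20 'x' -> {0,1}, take 0 (0->0 ok)

0,1,0,0,0,1,0,1,2,2,1,2,1,2,1,0,1,0,0,0,0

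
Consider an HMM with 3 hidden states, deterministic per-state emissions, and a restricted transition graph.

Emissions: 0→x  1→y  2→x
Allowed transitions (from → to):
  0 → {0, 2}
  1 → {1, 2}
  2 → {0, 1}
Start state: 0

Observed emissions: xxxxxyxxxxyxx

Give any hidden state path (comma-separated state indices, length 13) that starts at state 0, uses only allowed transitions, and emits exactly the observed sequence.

0,2,0,0,2,1,2,0,0,2,1,2,0

  pos 0: x in {0,2}, choose 0; start
  pos 1: x in {0,2}, choose 2; 0->2 ok
  pos 2: x in {0,2}, choose 0; 2->0 ok
  pos 3: x in {0,2}, choose 0; 0->0 ok
  pos 4: x in {0,2}, choose 2; 0->2 ok
  pos 5: y in {1}, choose 1; 2->1 ok
  pos 6: x in {0,2}, choose 2; 1->2 ok
  pos 7: x in {0,2}, choose 0; 2->0 ok
  pos 8: x in {0,2}, choose 0; 0->0 ok
  pos 9: x in {0,2}, choose 2; 0->2 ok
  pos 10: y in {1}, choose 1; 2->1 ok
  pos 11: x in {0,2}, choose 2; 1->2 ok
  pos 12: x in {0,2}, choose 0; 2->0 ok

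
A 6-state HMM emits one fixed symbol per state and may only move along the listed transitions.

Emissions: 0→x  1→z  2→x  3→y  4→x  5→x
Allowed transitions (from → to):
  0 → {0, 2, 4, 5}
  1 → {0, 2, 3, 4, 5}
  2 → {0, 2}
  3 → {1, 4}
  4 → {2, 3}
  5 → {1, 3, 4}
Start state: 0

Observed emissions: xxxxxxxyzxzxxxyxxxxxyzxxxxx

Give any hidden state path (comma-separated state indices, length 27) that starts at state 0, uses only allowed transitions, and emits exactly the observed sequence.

  pos 0: x in {0,2,4,5}, choose 0; start
  pos 1: x in {0,2,4,5}, choose 5; 0->5 ok
  pos 2: x in {0,2,4,5}, choose 4; 5->4 ok
  pos 3: x in {0,2,4,5}, choose 2; 4->2 ok
  pos 4: x in {0,2,4,5}, choose 0; 2->0 ok
  pos 5: x in {0,2,4,5}, choose 0; 0->0 ok
  pos 6: x in {0,2,4,5}, choose 4; 0->4 ok
  pos 7: y in {3}, choose 3; 4->3 ok
  pos 8: z in {1}, choose 1; 3->1 ok
  pos 9: x in {0,2,4,5}, choose 5; 1->5 ok
  pos 10: z in {1}, choose 1; 5->1 ok
  pos 11: x in {0,2,4,5}, choose 2; 1->2 ok
  pos 12: x in {0,2,4,5}, choose 0; 2->0 ok
  pos 13: x in {0,2,4,5}, choose 4; 0->4 ok
  pos 14: y in {3}, choose 3; 4->3 ok
  pos 15: x in {0,2,4,5}, choose 4; 3->4 ok
  pos 16: x in {0,2,4,5}, choose 2; 4->2 ok
  pos 17: x in {0,2,4,5}, choose 2; 2->2 ok
  pos 18: x in {0,2,4,5}, choose 0; 2->0 ok
  pos 19: x in {0,2,4,5}, choose 5; 0->5 ok
  pos 20: y in {3}, choose 3; 5->3 ok
  pos 21: z in {1}, choose 1; 3->1 ok
  pos 22: x in {0,2,4,5}, choose 0; 1->0 ok
  pos 23: x in {0,2,4,5}, choose 2; 0->2 ok
  pos 24: x in {0,2,4,5}, choose 2; 2->2 ok
  pos 25: x in {0,2,4,5}, choose 2; 2->2 ok
  pos 26: x in {0,2,4,5}, choose 2; 2->2 ok

0,5,4,2,0,0,4,3,1,5,1,2,0,4,3,4,2,2,0,5,3,1,0,2,2,2,2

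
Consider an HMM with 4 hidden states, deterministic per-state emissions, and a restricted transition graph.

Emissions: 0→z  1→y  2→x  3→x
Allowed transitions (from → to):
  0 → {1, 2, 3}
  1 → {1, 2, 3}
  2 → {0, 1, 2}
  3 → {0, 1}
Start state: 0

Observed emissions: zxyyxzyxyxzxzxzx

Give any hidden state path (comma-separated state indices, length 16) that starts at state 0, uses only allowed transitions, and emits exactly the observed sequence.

  [0] z  {0}  => 0  start
  [1] x  {2,3}  => 2  0->2 ok
  [2] y  {1}  => 1  2->1 ok
  [3] y  {1}  => 1  1->1 ok
  [4] x  {2,3}  => 2  1->2 ok
  [5] z  {0}  => 0  2->0 ok
  [6] y  {1}  => 1  0->1 ok
  [7] x  {2,3}  => 2  1->2 ok
  [8] y  {1}  => 1  2->1 ok
  [9] x  {2,3}  => 3  1->3 ok
  [10] z  {0}  => 0  3->0 ok
  [11] x  {2,3}  => 3  0->3 ok
  [12] z  {0}  => 0  3->0 ok
  [13] x  {2,3}  => 2  0->2 ok
  [14] z  {0}  => 0  2->0 ok
  [15] x  {2,3}  => 2  0->2 ok

0,2,1,1,2,0,1,2,1,3,0,3,0,2,0,2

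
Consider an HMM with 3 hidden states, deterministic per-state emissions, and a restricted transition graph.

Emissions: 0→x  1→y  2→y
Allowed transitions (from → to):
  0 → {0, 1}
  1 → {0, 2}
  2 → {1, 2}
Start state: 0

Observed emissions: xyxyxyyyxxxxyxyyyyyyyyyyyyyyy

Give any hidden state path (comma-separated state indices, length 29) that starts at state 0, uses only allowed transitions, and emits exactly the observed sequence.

0,1,0,1,0,1,2,1,0,0,0,0,1,0,1,2,2,2,2,2,2,2,2,1,2,1,2,2,1

  pos 0: x in {0}, choose 0; start
  pos 1: y in {1,2}, choose 1; 0->1 ok
  pos 2: x in {0}, choose 0; 1->0 ok
  pos 3: y in {1,2}, choose 1; 0->1 ok
  pos 4: x in {0}, choose 0; 1->0 ok
  pos 5: y in {1,2}, choose 1; 0->1 ok
  pos 6: y in {1,2}, choose 2; 1->2 ok
  pos 7: y in {1,2}, choose 1; 2->1 ok
  pos 8: x in {0}, choose 0; 1->0 ok
  pos 9: x in {0}, choose 0; 0->0 ok
  pos 10: x in {0}, choose 0; 0->0 ok
  pos 11: x in {0}, choose 0; 0->0 ok
  pos 12: y in {1,2}, choose 1; 0->1 ok
  pos 13: x in {0}, choose 0; 1->0 ok
  pos 14: y in {1,2}, choose 1; 0->1 ok
  pos 15: y in {1,2}, choose 2; 1->2 ok
  pos 16: y in {1,2}, choose 2; 2->2 ok
  pos 17: y in {1,2}, choose 2; 2->2 ok
  pos 18: y in {1,2}, choose 2; 2->2 ok
  pos 19: y in {1,2}, choose 2; 2->2 ok
  pos 20: y in {1,2}, choose 2; 2->2 ok
  pos 21: y in {1,2}, choose 2; 2->2 ok
  pos 22: y in {1,2}, choose 2; 2->2 ok
  pos 23: y in {1,2}, choose 1; 2->1 ok
  pos 24: y in {1,2}, choose 2; 1->2 ok
  pos 25: y in {1,2}, choose 1; 2->1 ok
  pos 26: y in {1,2}, choose 2; 1->2 ok
  pos 27: y in {1,2}, choose 2; 2->2 ok
  pos 28: y in {1,2}, choose 1; 2->1 ok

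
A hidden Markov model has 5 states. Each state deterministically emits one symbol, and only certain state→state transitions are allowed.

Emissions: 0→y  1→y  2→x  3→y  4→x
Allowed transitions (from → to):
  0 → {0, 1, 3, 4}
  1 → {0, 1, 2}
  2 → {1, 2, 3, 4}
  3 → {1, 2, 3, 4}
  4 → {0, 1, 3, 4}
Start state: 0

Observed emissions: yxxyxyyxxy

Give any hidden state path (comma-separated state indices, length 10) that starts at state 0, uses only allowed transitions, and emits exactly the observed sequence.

  t0 'y' -> {0,1,3}, take 0 (start)
  t1 'x' -> {2,4}, take 4 (0->4 ok)
  t2 'x' -> {2,4}, take 4 (4->4 ok)
  t3 'y' -> {0,1,3}, take 0 (4->0 ok)
  t4 'x' -> {2,4}, take 4 (0->4 ok)
  t5 'y' -> {0,1,3}, take 1 (4->1 ok)
  t6 'y' -> {0,1,3}, take 0 (1->0 ok)
  t7 'x' -> {2,4}, take 4 (0->4 ok)
  t8 'x' -> {2,4}, take 4 (4->4 ok)
  t9 'y' -> {0,1,3}, take 0 (4->0 ok)

0,4,4,0,4,1,0,4,4,0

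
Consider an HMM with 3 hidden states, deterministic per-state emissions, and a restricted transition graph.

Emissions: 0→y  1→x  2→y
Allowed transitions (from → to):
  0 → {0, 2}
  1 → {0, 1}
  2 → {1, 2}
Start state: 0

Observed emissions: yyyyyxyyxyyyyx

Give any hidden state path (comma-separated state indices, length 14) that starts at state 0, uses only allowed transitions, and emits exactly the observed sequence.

0,0,0,2,2,1,0,2,1,0,0,0,2,1

  pos 0: y in {0,2}, choose 0; start
  pos 1: y in {0,2}, choose 0; 0->0 ok
  pos 2: y in {0,2}, choose 0; 0->0 ok
  pos 3: y in {0,2}, choose 2; 0->2 ok
  pos 4: y in {0,2}, choose 2; 2->2 ok
  pos 5: x in {1}, choose 1; 2->1 ok
  pos 6: y in {0,2}, choose 0; 1->0 ok
  pos 7: y in {0,2}, choose 2; 0->2 ok
  pos 8: x in {1}, choose 1; 2->1 ok
  pos 9: y in {0,2}, choose 0; 1->0 ok
  pos 10: y in {0,2}, choose 0; 0->0 ok
  pos 11: y in {0,2}, choose 0; 0->0 ok
  pos 12: y in {0,2}, choose 2; 0->2 ok
  pos 13: x in {1}, choose 1; 2->1 ok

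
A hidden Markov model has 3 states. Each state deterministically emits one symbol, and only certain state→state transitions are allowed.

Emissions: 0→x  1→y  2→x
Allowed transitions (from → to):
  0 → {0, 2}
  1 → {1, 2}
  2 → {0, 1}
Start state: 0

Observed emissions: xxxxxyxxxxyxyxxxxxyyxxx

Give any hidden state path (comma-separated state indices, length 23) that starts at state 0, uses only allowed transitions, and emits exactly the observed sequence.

0,2,0,0,2,1,2,0,0,2,1,2,1,2,0,0,0,2,1,1,2,0,0

  [0] x  {0,2}  => 0  start
  [1] x  {0,2}  => 2  0->2 ok
  [2] x  {0,2}  => 0  2->0 ok
  [3] x  {0,2}  => 0  0->0 ok
  [4] x  {0,2}  => 2  0->2 ok
  [5] y  {1}  => 1  2->1 ok
  [6] x  {0,2}  => 2  1->2 ok
  [7] x  {0,2}  => 0  2->0 ok
  [8] x  {0,2}  => 0  0->0 ok
  [9] x  {0,2}  => 2  0->2 ok
  [10] y  {1}  => 1  2->1 ok
  [11] x  {0,2}  => 2  1->2 ok
  [12] y  {1}  => 1  2->1 ok
  [13] x  {0,2}  => 2  1->2 ok
  [14] x  {0,2}  => 0  2->0 ok
  [15] x  {0,2}  => 0  0->0 ok
  [16] x  {0,2}  => 0  0->0 ok
  [17] x  {0,2}  => 2  0->2 ok
  [18] y  {1}  => 1  2->1 ok
  [19] y  {1}  => 1  1->1 ok
  [20] x  {0,2}  => 2  1->2 ok
  [21] x  {0,2}  => 0  2->0 ok
  [22] x  {0,2}  => 0  0->0 ok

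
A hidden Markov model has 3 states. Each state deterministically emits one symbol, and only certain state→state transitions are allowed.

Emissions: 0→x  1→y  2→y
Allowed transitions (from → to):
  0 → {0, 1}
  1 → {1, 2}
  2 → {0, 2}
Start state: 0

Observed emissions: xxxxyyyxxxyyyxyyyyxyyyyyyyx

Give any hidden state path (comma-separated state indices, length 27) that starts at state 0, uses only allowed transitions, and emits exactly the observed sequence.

  [0] x  {0}  => 0  start
  [1] x  {0}  => 0  0->0 ok
  [2] x  {0}  => 0  0->0 ok
  [3] x  {0}  => 0  0->0 ok
  [4] y  {1,2}  => 1  0->1 ok
  [5] y  {1,2}  => 2  1->2 ok
  [6] y  {1,2}  => 2  2->2 ok
  [7] x  {0}  => 0  2->0 ok
  [8] x  {0}  => 0  0->0 ok
  [9] x  {0}  => 0  0->0 ok
  [10] y  {1,2}  => 1  0->1 ok
  [11] y  {1,2}  => 1  1->1 ok
  [12] y  {1,2}  => 2  1->2 ok
  [13] x  {0}  => 0  2->0 ok
  [14] y  {1,2}  => 1  0->1 ok
  [15] y  {1,2}  => 1  1->1 ok
  [16] y  {1,2}  => 1  1->1 ok
  [17] y  {1,2}  => 2  1->2 ok
  [18] x  {0}  => 0  2->0 ok
  [19] y  {1,2}  => 1  0->1 ok
  [20] y  {1,2}  => 1  1->1 ok
  [21] y  {1,2}  => 1  1->1 ok
  [22] y  {1,2}  => 2  1->2 ok
  [23] y  {1,2}  => 2  2->2 ok
  [24] y  {1,2}  => 2  2->2 ok
  [25] y  {1,2}  => 2  2->2 ok
  [26] x  {0}  => 0  2->0 ok

0,0,0,0,1,2,2,0,0,0,1,1,2,0,1,1,1,2,0,1,1,1,2,2,2,2,0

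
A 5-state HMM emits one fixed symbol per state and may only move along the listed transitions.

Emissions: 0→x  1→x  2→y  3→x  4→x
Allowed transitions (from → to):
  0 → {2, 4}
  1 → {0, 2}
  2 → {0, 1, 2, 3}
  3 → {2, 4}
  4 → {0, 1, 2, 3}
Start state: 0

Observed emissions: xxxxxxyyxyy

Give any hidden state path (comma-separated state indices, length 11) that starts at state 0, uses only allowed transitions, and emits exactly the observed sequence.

  0: obs=x cand={0,1,3,4} pick 0 [start]
  1: obs=x cand={0,1,3,4} pick 4 [0->4 ok]
  2: obs=x cand={0,1,3,4} pick 3 [4->3 ok]
  3: obs=x cand={0,1,3,4} pick 4 [3->4 ok]
  4: obs=x cand={0,1,3,4} pick 0 [4->0 ok]
  5: obs=x cand={0,1,3,4} pick 4 [0->4 ok]
  6: obs=y cand={2} pick 2 [4->2 ok]
  7: obs=y cand={2} pick 2 [2->2 ok]
  8: obs=x cand={0,1,3,4} pick 1 [2->1 ok]
  9: obs=y cand={2} pick 2 [1->2 ok]
  10: obs=y cand={2} pick 2 [2->2 ok]

0,4,3,4,0,4,2,2,1,2,2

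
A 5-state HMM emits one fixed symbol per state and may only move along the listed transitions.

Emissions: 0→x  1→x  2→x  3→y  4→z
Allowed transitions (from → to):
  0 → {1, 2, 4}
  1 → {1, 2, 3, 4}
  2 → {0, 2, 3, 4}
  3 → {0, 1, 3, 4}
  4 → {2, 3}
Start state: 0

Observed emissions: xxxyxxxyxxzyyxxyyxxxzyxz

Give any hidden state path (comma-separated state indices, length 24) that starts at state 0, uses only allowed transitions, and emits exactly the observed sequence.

  t0 'x' -> {0,1,2}, take 0 (start)
  t1 'x' -> {0,1,2}, take 1 (0->1 ok)
  t2 'x' -> {0,1,2}, take 1 (1->1 ok)
  t3 'y' -> {3}, take 3 (1->3 ok)
  t4 'x' -> {0,1,2}, take 0 (3->0 ok)
  t5 'x' -> {0,1,2}, take 2 (0->2 ok)
  t6 'x' -> {0,1,2}, take 2 (2->2 ok)
  t7 'y' -> {3}, take 3 (2->3 ok)
  t8 'x' -> {0,1,2}, take 1 (3->1 ok)
  t9 'x' -> {0,1,2}, take 1 (1->1 ok)
  t10 'z' -> {4}, take 4 (1->4 ok)
  t11 'y' -> {3}, take 3 (4->3 ok)
  t12 'y' -> {3}, take 3 (3->3 ok)
  t13 'x' -> {0,1,2}, take 1 (3->1 ok)
  t14 'x' -> {0,1,2}, take 2 (1->2 ok)
  t15 'y' -> {3}, take 3 (2->3 ok)
  t16 'y' -> {3}, take 3 (3->3 ok)
  t17 'x' -> {0,1,2}, take 0 (3->0 ok)
  t18 'x' -> {0,1,2}, take 2 (0->2 ok)
  t19 'x' -> {0,1,2}, take 2 (2->2 ok)
  t20 'z' -> {4}, take 4 (2->4 ok)
  t21 'y' -> {3}, take 3 (4->3 ok)
  t22 'x' -> {0,1,2}, take 1 (3->1 ok)
  t23 'z' -> {4}, take 4 (1->4 ok)

0,1,1,3,0,2,2,3,1,1,4,3,3,1,2,3,3,0,2,2,4,3,1,4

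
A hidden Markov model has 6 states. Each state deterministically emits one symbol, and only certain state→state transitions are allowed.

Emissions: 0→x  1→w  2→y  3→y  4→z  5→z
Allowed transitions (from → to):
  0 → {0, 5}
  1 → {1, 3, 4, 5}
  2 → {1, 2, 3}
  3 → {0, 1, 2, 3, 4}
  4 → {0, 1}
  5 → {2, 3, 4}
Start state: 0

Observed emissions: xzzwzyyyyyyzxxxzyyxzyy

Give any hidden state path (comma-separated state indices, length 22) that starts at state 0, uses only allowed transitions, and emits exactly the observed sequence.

  0: obs=x cand={0} pick 0 [start]
  1: obs=z cand={4,5} pick 5 [0->5 ok]
  2: obs=z cand={4,5} pick 4 [5->4 ok]
  3: obs=w cand={1} pick 1 [4->1 ok]
  4: obs=z cand={4,5} pick 5 [1->5 ok]
  5: obs=y cand={2,3} pick 3 [5->3 ok]
  6: obs=y cand={2,3} pick 3 [3->3 ok]
  7: obs=y cand={2,3} pick 3 [3->3 ok]
  8: obs=y cand={2,3} pick 3 [3->3 ok]
  9: obs=y cand={2,3} pick 2 [3->2 ok]
  10: obs=y cand={2,3} pick 3 [2->3 ok]
  11: obs=z cand={4,5} pick 4 [3->4 ok]
  12: obs=x cand={0} pick 0 [4->0 ok]
  13: obs=x cand={0} pick 0 [0->0 ok]
  14: obs=x cand={0} pick 0 [0->0 ok]
  15: obs=z cand={4,5} pick 5 [0->5 ok]
  16: obs=y cand={2,3} pick 2 [5->2 ok]
  17: obs=y cand={2,3} pick 3 [2->3 ok]
  18: obs=x cand={0} pick 0 [3->0 ok]
  19: obs=z cand={4,5} pick 5 [0->5 ok]
  20: obs=y cand={2,3} pick 2 [5->2 ok]
  21: obs=y cand={2,3} pick 3 [2->3 ok]

0,5,4,1,5,3,3,3,3,2,3,4,0,0,0,5,2,3,0,5,2,3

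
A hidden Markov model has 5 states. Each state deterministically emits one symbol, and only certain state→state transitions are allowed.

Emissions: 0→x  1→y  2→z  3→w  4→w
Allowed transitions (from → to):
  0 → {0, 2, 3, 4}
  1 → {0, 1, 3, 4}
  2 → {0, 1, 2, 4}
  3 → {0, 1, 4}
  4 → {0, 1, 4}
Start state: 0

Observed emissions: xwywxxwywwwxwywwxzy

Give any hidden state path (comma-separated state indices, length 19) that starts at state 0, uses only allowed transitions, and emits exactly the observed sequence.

0,3,1,4,0,0,4,1,4,4,4,0,3,1,4,4,0,2,1

  0: obs=x cand={0} pick 0 [start]
  1: obs=w cand={3,4} pick 3 [0->3 ok]
  2: obs=y cand={1} pick 1 [3->1 ok]
  3: obs=w cand={3,4} pick 4 [1->4 ok]
  4: obs=x cand={0} pick 0 [4->0 ok]
  5: obs=x cand={0} pick 0 [0->0 ok]
  6: obs=w cand={3,4} pick 4 [0->4 ok]
  7: obs=y cand={1} pick 1 [4->1 ok]
  8: obs=w cand={3,4} pick 4 [1->4 ok]
  9: obs=w cand={3,4} pick 4 [4->4 ok]
  10: obs=w cand={3,4} pick 4 [4->4 ok]
  11: obs=x cand={0} pick 0 [4->0 ok]
  12: obs=w cand={3,4} pick 3 [0->3 ok]
  13: obs=y cand={1} pick 1 [3->1 ok]
  14: obs=w cand={3,4} pick 4 [1->4 ok]
  15: obs=w cand={3,4} pick 4 [4->4 ok]
  16: obs=x cand={0} pick 0 [4->0 ok]
  17: obs=z cand={2} pick 2 [0->2 ok]
  18: obs=y cand={1} pick 1 [2->1 ok]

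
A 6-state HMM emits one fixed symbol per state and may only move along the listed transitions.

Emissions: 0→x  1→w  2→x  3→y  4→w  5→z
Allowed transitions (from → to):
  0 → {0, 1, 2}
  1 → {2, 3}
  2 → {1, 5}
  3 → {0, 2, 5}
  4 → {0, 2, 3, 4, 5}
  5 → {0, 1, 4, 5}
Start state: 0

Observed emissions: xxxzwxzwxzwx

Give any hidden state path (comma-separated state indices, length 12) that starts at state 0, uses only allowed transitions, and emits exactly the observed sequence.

0,0,2,5,4,2,5,1,2,5,1,2

  t0 'x' -> {0,2}, take 0 (start)
  t1 'x' -> {0,2}, take 0 (0->0 ok)
  t2 'x' -> {0,2}, take 2 (0->2 ok)
  t3 'z' -> {5}, take 5 (2->5 ok)
  t4 'w' -> {1,4}, take 4 (5->4 ok)
  t5 'x' -> {0,2}, take 2 (4->2 ok)
  t6 'z' -> {5}, take 5 (2->5 ok)
  t7 'w' -> {1,4}, take 1 (5->1 ok)
  t8 'x' -> {0,2}, take 2 (1->2 ok)
  t9 'z' -> {5}, take 5 (2->5 ok)
  t10 'w' -> {1,4}, take 1 (5->1 ok)
  t11 'x' -> {0,2}, take 2 (1->2 ok)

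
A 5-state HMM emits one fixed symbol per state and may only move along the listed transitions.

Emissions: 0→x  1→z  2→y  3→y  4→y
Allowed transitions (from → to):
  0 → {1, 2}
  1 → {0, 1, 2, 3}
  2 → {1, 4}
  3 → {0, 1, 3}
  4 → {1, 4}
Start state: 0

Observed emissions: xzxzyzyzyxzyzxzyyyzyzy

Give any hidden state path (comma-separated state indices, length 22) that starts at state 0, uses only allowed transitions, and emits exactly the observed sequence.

0,1,0,1,2,1,2,1,3,0,1,2,1,0,1,3,3,3,1,2,1,2

  [0] x  {0}  => 0  start
  [1] z  {1}  => 1  0->1 ok
  [2] x  {0}  => 0  1->0 ok
  [3] z  {1}  => 1  0->1 ok
  [4] y  {2,3,4}  => 2  1->2 ok
  [5] z  {1}  => 1  2->1 ok
  [6] y  {2,3,4}  => 2  1->2 ok
  [7] z  {1}  => 1  2->1 ok
  [8] y  {2,3,4}  => 3  1->3 ok
  [9] x  {0}  => 0  3->0 ok
  [10] z  {1}  => 1  0->1 ok
  [11] y  {2,3,4}  => 2  1->2 ok
  [12] z  {1}  => 1  2->1 ok
  [13] x  {0}  => 0  1->0 ok
  [14] z  {1}  => 1  0->1 ok
  [15] y  {2,3,4}  => 3  1->3 ok
  [16] y  {2,3,4}  => 3  3->3 ok
  [17] y  {2,3,4}  => 3  3->3 ok
  [18] z  {1}  => 1  3->1 ok
  [19] y  {2,3,4}  => 2  1->2 ok
  [20] z  {1}  => 1  2->1 ok
  [21] y  {2,3,4}  => 2  1->2 ok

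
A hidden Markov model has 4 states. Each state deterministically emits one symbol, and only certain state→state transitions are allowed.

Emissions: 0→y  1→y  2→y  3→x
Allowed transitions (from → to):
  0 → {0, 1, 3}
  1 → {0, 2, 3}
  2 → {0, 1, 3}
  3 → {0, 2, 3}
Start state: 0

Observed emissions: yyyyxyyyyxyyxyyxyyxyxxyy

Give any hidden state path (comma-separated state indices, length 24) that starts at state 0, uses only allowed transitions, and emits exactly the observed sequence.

0,1,0,0,3,0,1,2,1,3,2,0,3,0,0,3,2,0,3,0,3,3,2,1

  [0] y  {0,1,2}  => 0  start
  [1] y  {0,1,2}  => 1  0->1 ok
  [2] y  {0,1,2}  => 0  1->0 ok
  [3] y  {0,1,2}  => 0  0->0 ok
  [4] x  {3}  => 3  0->3 ok
  [5] y  {0,1,2}  => 0  3->0 ok
  [6] y  {0,1,2}  => 1  0->1 ok
  [7] y  {0,1,2}  => 2  1->2 ok
  [8] y  {0,1,2}  => 1  2->1 ok
  [9] x  {3}  => 3  1->3 ok
  [10] y  {0,1,2}  => 2  3->2 ok
  [11] y  {0,1,2}  => 0  2->0 ok
  [12] x  {3}  => 3  0->3 ok
  [13] y  {0,1,2}  => 0  3->0 ok
  [14] y  {0,1,2}  => 0  0->0 ok
  [15] x  {3}  => 3  0->3 ok
  [16] y  {0,1,2}  => 2  3->2 ok
  [17] y  {0,1,2}  => 0  2->0 ok
  [18] x  {3}  => 3  0->3 ok
  [19] y  {0,1,2}  => 0  3->0 ok
  [20] x  {3}  => 3  0->3 ok
  [21] x  {3}  => 3  3->3 ok
  [22] y  {0,1,2}  => 2  3->2 ok
  [23] y  {0,1,2}  => 1  2->1 ok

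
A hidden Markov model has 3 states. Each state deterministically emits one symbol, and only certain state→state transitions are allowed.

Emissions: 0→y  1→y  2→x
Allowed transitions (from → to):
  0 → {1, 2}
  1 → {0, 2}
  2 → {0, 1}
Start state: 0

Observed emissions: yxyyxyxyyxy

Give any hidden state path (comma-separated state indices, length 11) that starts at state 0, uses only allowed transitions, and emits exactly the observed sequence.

0,2,1,0,2,1,2,1,0,2,0

  [0] y  {0,1}  => 0  start
  [1] x  {2}  => 2  0->2 ok
  [2] y  {0,1}  => 1  2->1 ok
  [3] y  {0,1}  => 0  1->0 ok
  [4] x  {2}  => 2  0->2 ok
  [5] y  {0,1}  => 1  2->1 ok
  [6] x  {2}  => 2  1->2 ok
  [7] y  {0,1}  => 1  2->1 ok
  [8] y  {0,1}  => 0  1->0 ok
  [9] x  {2}  => 2  0->2 ok
  [10] y  {0,1}  => 0  2->0 ok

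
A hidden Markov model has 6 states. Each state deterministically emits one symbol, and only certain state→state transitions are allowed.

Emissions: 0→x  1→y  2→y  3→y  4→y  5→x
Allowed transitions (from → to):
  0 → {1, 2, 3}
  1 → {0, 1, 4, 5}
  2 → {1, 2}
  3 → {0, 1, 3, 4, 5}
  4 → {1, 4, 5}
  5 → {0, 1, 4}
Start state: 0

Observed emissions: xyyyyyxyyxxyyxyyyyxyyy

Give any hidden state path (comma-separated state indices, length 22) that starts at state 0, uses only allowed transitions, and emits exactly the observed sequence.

0,2,2,1,1,1,0,2,1,5,0,3,1,5,4,1,4,1,0,3,1,4

  pos 0: x in {0,5}, choose 0; start
  pos 1: y in {1,2,3,4}, choose 2; 0->2 ok
  pos 2: y in {1,2,3,4}, choose 2; 2->2 ok
  pos 3: y in {1,2,3,4}, choose 1; 2->1 ok
  pos 4: y in {1,2,3,4}, choose 1; 1->1 ok
  pos 5: y in {1,2,3,4}, choose 1; 1->1 ok
  pos 6: x in {0,5}, choose 0; 1->0 ok
  pos 7: y in {1,2,3,4}, choose 2; 0->2 ok
  pos 8: y in {1,2,3,4}, choose 1; 2->1 ok
  pos 9: x in {0,5}, choose 5; 1->5 ok
  pos 10: x in {0,5}, choose 0; 5->0 ok
  pos 11: y in {1,2,3,4}, choose 3; 0->3 ok
  pos 12: y in {1,2,3,4}, choose 1; 3->1 ok
  pos 13: x in {0,5}, choose 5; 1->5 ok
  pos 14: y in {1,2,3,4}, choose 4; 5->4 ok
  pos 15: y in {1,2,3,4}, choose 1; 4->1 ok
  pos 16: y in {1,2,3,4}, choose 4; 1->4 ok
  pos 17: y in {1,2,3,4}, choose 1; 4->1 ok
  pos 18: x in {0,5}, choose 0; 1->0 ok
  pos 19: y in {1,2,3,4}, choose 3; 0->3 ok
  pos 20: y in {1,2,3,4}, choose 1; 3->1 ok
  pos 21: y in {1,2,3,4}, choose 4; 1->4 ok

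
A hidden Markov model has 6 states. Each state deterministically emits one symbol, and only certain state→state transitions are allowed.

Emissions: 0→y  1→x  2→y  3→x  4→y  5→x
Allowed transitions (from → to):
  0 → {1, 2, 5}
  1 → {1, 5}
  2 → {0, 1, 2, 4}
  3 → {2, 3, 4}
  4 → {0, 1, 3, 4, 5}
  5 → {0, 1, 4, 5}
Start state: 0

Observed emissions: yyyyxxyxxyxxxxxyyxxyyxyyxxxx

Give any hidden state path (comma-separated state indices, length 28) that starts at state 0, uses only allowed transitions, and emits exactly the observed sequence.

  t0 'y' -> {0,2,4}, take 0 (start)
  t1 'y' -> {0,2,4}, take 2 (0->2 ok)
  t2 'y' -> {0,2,4}, take 4 (2->4 ok)
  t3 'y' -> {0,2,4}, take 0 (4->0 ok)
  t4 'x' -> {1,3,5}, take 1 (0->1 ok)
  t5 'x' -> {1,3,5}, take 5 (1->5 ok)
  t6 'y' -> {0,2,4}, take 0 (5->0 ok)
  t7 'x' -> {1,3,5}, take 5 (0->5 ok)
  t8 'x' -> {1,3,5}, take 5 (5->5 ok)
  t9 'y' -> {0,2,4}, take 0 (5->0 ok)
  t10 'x' -> {1,3,5}, take 1 (0->1 ok)
  t11 'x' -> {1,3,5}, take 1 (1->1 ok)
  t12 'x' -> {1,3,5}, take 1 (1->1 ok)
  t13 'x' -> {1,3,5}, take 5 (1->5 ok)
  t14 'x' -> {1,3,5}, take 5 (5->5 ok)
  t15 'y' -> {0,2,4}, take 4 (5->4 ok)
  t16 'y' -> {0,2,4}, take 4 (4->4 ok)
  t17 'x' -> {1,3,5}, take 1 (4->1 ok)
  t18 'x' -> {1,3,5}, take 5 (1->5 ok)
  t19 'y' -> {0,2,4}, take 4 (5->4 ok)
  t20 'y' -> {0,2,4}, take 4 (4->4 ok)
  t21 'x' -> {1,3,5}, take 3 (4->3 ok)
  t22 'y' -> {0,2,4}, take 2 (3->2 ok)
  t23 'y' -> {0,2,4}, take 0 (2->0 ok)
  t24 'x' -> {1,3,5}, take 1 (0->1 ok)
  t25 'x' -> {1,3,5}, take 1 (1->1 ok)
  t26 'x' -> {1,3,5}, take 1 (1->1 ok)
  t27 'x' -> {1,3,5}, take 5 (1->5 ok)

0,2,4,0,1,5,0,5,5,0,1,1,1,5,5,4,4,1,5,4,4,3,2,0,1,1,1,5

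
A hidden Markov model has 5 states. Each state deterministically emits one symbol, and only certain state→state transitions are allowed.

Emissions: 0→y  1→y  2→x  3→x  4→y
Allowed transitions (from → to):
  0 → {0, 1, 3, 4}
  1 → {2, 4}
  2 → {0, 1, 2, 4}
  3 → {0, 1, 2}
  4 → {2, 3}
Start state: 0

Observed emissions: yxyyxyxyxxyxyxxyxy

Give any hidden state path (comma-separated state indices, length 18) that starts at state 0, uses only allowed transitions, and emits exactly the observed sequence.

0,3,1,4,2,1,2,4,2,2,4,3,0,3,2,4,2,4

  pos 0: y in {0,1,4}, choose 0; start
  pos 1: x in {2,3}, choose 3; 0->3 ok
  pos 2: y in {0,1,4}, choose 1; 3->1 ok
  pos 3: y in {0,1,4}, choose 4; 1->4 ok
  pos 4: x in {2,3}, choose 2; 4->2 ok
  pos 5: y in {0,1,4}, choose 1; 2->1 ok
  pos 6: x in {2,3}, choose 2; 1->2 ok
  pos 7: y in {0,1,4}, choose 4; 2->4 ok
  pos 8: x in {2,3}, choose 2; 4->2 ok
  pos 9: x in {2,3}, choose 2; 2->2 ok
  pos 10: y in {0,1,4}, choose 4; 2->4 ok
  pos 11: x in {2,3}, choose 3; 4->3 ok
  pos 12: y in {0,1,4}, choose 0; 3->0 ok
  pos 13: x in {2,3}, choose 3; 0->3 ok
  pos 14: x in {2,3}, choose 2; 3->2 ok
  pos 15: y in {0,1,4}, choose 4; 2->4 ok
  pos 16: x in {2,3}, choose 2; 4->2 ok
  pos 17: y in {0,1,4}, choose 4; 2->4 ok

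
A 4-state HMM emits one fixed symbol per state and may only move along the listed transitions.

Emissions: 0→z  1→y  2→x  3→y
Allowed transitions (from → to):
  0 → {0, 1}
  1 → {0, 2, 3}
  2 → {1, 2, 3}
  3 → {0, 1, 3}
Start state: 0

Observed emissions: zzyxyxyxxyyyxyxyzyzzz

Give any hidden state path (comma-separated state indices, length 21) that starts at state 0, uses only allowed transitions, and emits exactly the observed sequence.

  t0 'z' -> {0}, take 0 (start)
  t1 'z' -> {0}, take 0 (0->0 ok)
  t2 'y' -> {1,3}, take 1 (0->1 ok)
  t3 'x' -> {2}, take 2 (1->2 ok)
  t4 'y' -> {1,3}, take 1 (2->1 ok)
  t5 'x' -> {2}, take 2 (1->2 ok)
  t6 'y' -> {1,3}, take 1 (2->1 ok)
  t7 'x' -> {2}, take 2 (1->2 ok)
  t8 'x' -> {2}, take 2 (2->2 ok)
  t9 'y' -> {1,3}, take 3 (2->3 ok)
  t10 'y' -> {1,3}, take 3 (3->3 ok)
  t11 'y' -> {1,3}, take 1 (3->1 ok)
  t12 'x' -> {2}, take 2 (1->2 ok)
  t13 'y' -> {1,3}, take 1 (2->1 ok)
  t14 'x' -> {2}, take 2 (1->2 ok)
  t15 'y' -> {1,3}, take 1 (2->1 ok)
  t16 'z' -> {0}, take 0 (1->0 ok)
  t17 'y' -> {1,3}, take 1 (0->1 ok)
  t18 'z' -> {0}, take 0 (1->0 ok)
  t19 'z' -> {0}, take 0 (0->0 ok)
  t20 'z' -> {0}, take 0 (0->0 ok)

0,0,1,2,1,2,1,2,2,3,3,1,2,1,2,1,0,1,0,0,0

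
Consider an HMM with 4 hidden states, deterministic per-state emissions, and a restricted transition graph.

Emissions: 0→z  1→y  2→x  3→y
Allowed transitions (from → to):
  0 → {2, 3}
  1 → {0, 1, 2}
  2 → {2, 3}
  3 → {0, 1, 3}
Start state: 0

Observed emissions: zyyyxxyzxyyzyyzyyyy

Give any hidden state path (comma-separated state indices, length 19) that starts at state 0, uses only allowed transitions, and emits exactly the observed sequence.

  [0] z  {0}  => 0  start
  [1] y  {1,3}  => 3  0->3 ok
  [2] y  {1,3}  => 3  3->3 ok
  [3] y  {1,3}  => 1  3->1 ok
  [4] x  {2}  => 2  1->2 ok
  [5] x  {2}  => 2  2->2 ok
  [6] y  {1,3}  => 3  2->3 ok
  [7] z  {0}  => 0  3->0 ok
  [8] x  {2}  => 2  0->2 ok
  [9] y  {1,3}  => 3  2->3 ok
  [10] y  {1,3}  => 3  3->3 ok
  [11] z  {0}  => 0  3->0 ok
  [12] y  {1,3}  => 3  0->3 ok
  [13] y  {1,3}  => 1  3->1 ok
  [14] z  {0}  => 0  1->0 ok
  [15] y  {1,3}  => 3  0->3 ok
  [16] y  {1,3}  => 3  3->3 ok
  [17] y  {1,3}  => 1  3->1 ok
  [18] y  {1,3}  => 1  1->1 ok

0,3,3,1,2,2,3,0,2,3,3,0,3,1,0,3,3,1,1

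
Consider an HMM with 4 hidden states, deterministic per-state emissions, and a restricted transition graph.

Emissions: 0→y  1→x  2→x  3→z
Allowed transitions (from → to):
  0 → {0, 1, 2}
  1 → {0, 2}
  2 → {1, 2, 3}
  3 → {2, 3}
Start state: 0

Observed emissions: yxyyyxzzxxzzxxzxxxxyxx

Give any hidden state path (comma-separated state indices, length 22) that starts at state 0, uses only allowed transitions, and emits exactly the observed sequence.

  t0 'y' -> {0}, take 0 (start)
  t1 'x' -> {1,2}, take 1 (0->1 ok)
  t2 'y' -> {0}, take 0 (1->0 ok)
  t3 'y' -> {0}, take 0 (0->0 ok)
  t4 'y' -> {0}, take 0 (0->0 ok)
  t5 'x' -> {1,2}, take 2 (0->2 ok)
  t6 'z' -> {3}, take 3 (2->3 ok)
  t7 'z' -> {3}, take 3 (3->3 ok)
  t8 'x' -> {1,2}, take 2 (3->2 ok)
  t9 'x' -> {1,2}, take 2 (2->2 ok)
  t10 'z' -> {3}, take 3 (2->3 ok)
  t11 'z' -> {3}, take 3 (3->3 ok)
  t12 'x' -> {1,2}, take 2 (3->2 ok)
  t13 'x' -> {1,2}, take 2 (2->2 ok)
  t14 'z' -> {3}, take 3 (2->3 ok)
  t15 'x' -> {1,2}, take 2 (3->2 ok)
  t16 'x' -> {1,2}, take 1 (2->1 ok)
  t17 'x' -> {1,2}, take 2 (1->2 ok)
  t18 'x' -> {1,2}, take 1 (2->1 ok)
  t19 'y' -> {0}, take 0 (1->0 ok)
  t20 'x' -> {1,2}, take 1 (0->1 ok)
  t21 'x' -> {1,2}, take 2 (1->2 ok)

0,1,0,0,0,2,3,3,2,2,3,3,2,2,3,2,1,2,1,0,1,2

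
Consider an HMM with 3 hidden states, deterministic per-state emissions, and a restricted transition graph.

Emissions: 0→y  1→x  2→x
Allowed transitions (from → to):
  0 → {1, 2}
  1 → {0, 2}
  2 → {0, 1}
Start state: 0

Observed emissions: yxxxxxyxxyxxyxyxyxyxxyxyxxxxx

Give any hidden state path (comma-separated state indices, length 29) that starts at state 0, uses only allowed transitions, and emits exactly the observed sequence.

0,2,1,2,1,2,0,2,1,0,2,1,0,1,0,1,0,1,0,1,2,0,1,0,2,1,2,1,2

  pos 0: y in {0}, choose 0; start
  pos 1: x in {1,2}, choose 2; 0->2 ok
  pos 2: x in {1,2}, choose 1; 2->1 ok
  pos 3: x in {1,2}, choose 2; 1->2 ok
  pos 4: x in {1,2}, choose 1; 2->1 ok
  pos 5: x in {1,2}, choose 2; 1->2 ok
  pos 6: y in {0}, choose 0; 2->0 ok
  pos 7: x in {1,2}, choose 2; 0->2 ok
  pos 8: x in {1,2}, choose 1; 2->1 ok
  pos 9: y in {0}, choose 0; 1->0 ok
  pos 10: x in {1,2}, choose 2; 0->2 ok
  pos 11: x in {1,2}, choose 1; 2->1 ok
  pos 12: y in {0}, choose 0; 1->0 ok
  pos 13: x in {1,2}, choose 1; 0->1 ok
  pos 14: y in {0}, choose 0; 1->0 ok
  pos 15: x in {1,2}, choose 1; 0->1 ok
  pos 16: y in {0}, choose 0; 1->0 ok
  pos 17: x in {1,2}, choose 1; 0->1 ok
  pos 18: y in {0}, choose 0; 1->0 ok
  pos 19: x in {1,2}, choose 1; 0->1 ok
  pos 20: x in {1,2}, choose 2; 1->2 ok
  pos 21: y in {0}, choose 0; 2->0 ok
  pos 22: x in {1,2}, choose 1; 0->1 ok
  pos 23: y in {0}, choose 0; 1->0 ok
  pos 24: x in {1,2}, choose 2; 0->2 ok
  pos 25: x in {1,2}, choose 1; 2->1 ok
  pos 26: x in {1,2}, choose 2; 1->2 ok
  pos 27: x in {1,2}, choose 1; 2->1 ok
  pos 28: x in {1,2}, choose 2; 1->2 ok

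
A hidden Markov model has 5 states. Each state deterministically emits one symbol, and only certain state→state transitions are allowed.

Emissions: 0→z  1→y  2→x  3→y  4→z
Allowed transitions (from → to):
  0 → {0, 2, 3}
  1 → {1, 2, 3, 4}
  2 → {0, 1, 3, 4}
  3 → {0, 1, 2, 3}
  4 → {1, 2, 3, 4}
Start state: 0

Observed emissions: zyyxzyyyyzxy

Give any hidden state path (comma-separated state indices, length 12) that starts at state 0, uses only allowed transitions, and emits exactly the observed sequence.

0,3,1,2,4,1,3,3,3,0,2,3

  t0 'z' -> {0,4}, take 0 (start)
  t1 'y' -> {1,3}, take 3 (0->3 ok)
  t2 'y' -> {1,3}, take 1 (3->1 ok)
  t3 'x' -> {2}, take 2 (1->2 ok)
  t4 'z' -> {0,4}, take 4 (2->4 ok)
  t5 'y' -> {1,3}, take 1 (4->1 ok)
  t6 'y' -> {1,3}, take 3 (1->3 ok)
  t7 'y' -> {1,3}, take 3 (3->3 ok)
  t8 'y' -> {1,3}, take 3 (3->3 ok)
  t9 'z' -> {0,4}, take 0 (3->0 ok)
  t10 'x' -> {2}, take 2 (0->2 ok)
  t11 'y' -> {1,3}, take 3 (2->3 ok)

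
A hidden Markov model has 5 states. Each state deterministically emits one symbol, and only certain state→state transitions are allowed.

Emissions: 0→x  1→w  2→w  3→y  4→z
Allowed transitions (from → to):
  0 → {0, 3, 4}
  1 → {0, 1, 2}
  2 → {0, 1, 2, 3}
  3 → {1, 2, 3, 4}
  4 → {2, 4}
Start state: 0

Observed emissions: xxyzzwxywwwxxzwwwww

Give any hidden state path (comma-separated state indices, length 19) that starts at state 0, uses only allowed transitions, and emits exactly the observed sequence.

0,0,3,4,4,2,0,3,1,1,2,0,0,4,2,2,1,1,1

  [0] x  {0}  => 0  start
  [1] x  {0}  => 0  0->0 ok
  [2] y  {3}  => 3  0->3 ok
  [3] z  {4}  => 4  3->4 ok
  [4] z  {4}  => 4  4->4 ok
  [5] w  {1,2}  => 2  4->2 ok
  [6] x  {0}  => 0  2->0 ok
  [7] y  {3}  => 3  0->3 ok
  [8] w  {1,2}  => 1  3->1 ok
  [9] w  {1,2}  => 1  1->1 ok
  [10] w  {1,2}  => 2  1->2 ok
  [11] x  {0}  => 0  2->0 ok
  [12] x  {0}  => 0  0->0 ok
  [13] z  {4}  => 4  0->4 ok
  [14] w  {1,2}  => 2  4->2 ok
  [15] w  {1,2}  => 2  2->2 ok
  [16] w  {1,2}  => 1  2->1 ok
  [17] w  {1,2}  => 1  1->1 ok
  [18] w  {1,2}  => 1  1->1 ok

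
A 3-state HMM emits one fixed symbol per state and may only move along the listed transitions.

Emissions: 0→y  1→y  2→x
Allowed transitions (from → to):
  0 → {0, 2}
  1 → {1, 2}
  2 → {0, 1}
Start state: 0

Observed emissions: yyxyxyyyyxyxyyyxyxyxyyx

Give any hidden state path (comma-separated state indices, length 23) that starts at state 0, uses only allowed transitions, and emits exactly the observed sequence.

0,0,2,1,2,0,0,0,0,2,1,2,0,0,0,2,0,2,1,2,1,1,2

  pos 0: y in {0,1}, choose 0; start
  pos 1: y in {0,1}, choose 0; 0->0 ok
  pos 2: x in {2}, choose 2; 0->2 ok
  pos 3: y in {0,1}, choose 1; 2->1 ok
  pos 4: x in {2}, choose 2; 1->2 ok
  pos 5: y in {0,1}, choose 0; 2->0 ok
  pos 6: y in {0,1}, choose 0; 0->0 ok
  pos 7: y in {0,1}, choose 0; 0->0 ok
  pos 8: y in {0,1}, choose 0; 0->0 ok
  pos 9: x in {2}, choose 2; 0->2 ok
  pos 10: y in {0,1}, choose 1; 2->1 ok
  pos 11: x in {2}, choose 2; 1->2 ok
  pos 12: y in {0,1}, choose 0; 2->0 ok
  pos 13: y in {0,1}, choose 0; 0->0 ok
  pos 14: y in {0,1}, choose 0; 0->0 ok
  pos 15: x in {2}, choose 2; 0->2 ok
  pos 16: y in {0,1}, choose 0; 2->0 ok
  pos 17: x in {2}, choose 2; 0->2 ok
  pos 18: y in {0,1}, choose 1; 2->1 ok
  pos 19: x in {2}, choose 2; 1->2 ok
  pos 20: y in {0,1}, choose 1; 2->1 ok
  pos 21: y in {0,1}, choose 1; 1->1 ok
  pos 22: x in {2}, choose 2; 1->2 ok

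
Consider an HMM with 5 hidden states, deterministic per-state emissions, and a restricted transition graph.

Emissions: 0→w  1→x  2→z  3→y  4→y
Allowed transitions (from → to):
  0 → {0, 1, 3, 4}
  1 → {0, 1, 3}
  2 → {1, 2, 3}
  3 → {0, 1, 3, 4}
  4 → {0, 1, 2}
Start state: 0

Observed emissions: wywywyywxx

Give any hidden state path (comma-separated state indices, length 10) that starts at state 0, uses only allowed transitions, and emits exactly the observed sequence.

0,4,0,3,0,3,4,0,1,1

  0: obs=w cand={0} pick 0 [start]
  1: obs=y cand={3,4} pick 4 [0->4 ok]
  2: obs=w cand={0} pick 0 [4->0 ok]
  3: obs=y cand={3,4} pick 3 [0->3 ok]
  4: obs=w cand={0} pick 0 [3->0 ok]
  5: obs=y cand={3,4} pick 3 [0->3 ok]
  6: obs=y cand={3,4} pick 4 [3->4 ok]
  7: obs=w cand={0} pick 0 [4->0 ok]
  8: obs=x cand={1} pick 1 [0->1 ok]
  9: obs=x cand={1} pick 1 [1->1 ok]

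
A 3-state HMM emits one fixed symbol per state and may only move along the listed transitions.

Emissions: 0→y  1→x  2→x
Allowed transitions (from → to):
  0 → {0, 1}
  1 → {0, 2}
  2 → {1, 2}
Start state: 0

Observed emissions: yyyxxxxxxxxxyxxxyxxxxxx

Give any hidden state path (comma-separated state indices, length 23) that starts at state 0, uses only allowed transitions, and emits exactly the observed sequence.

  t0 'y' -> {0}, take 0 (start)
  t1 'y' -> {0}, take 0 (0->0 ok)
  t2 'y' -> {0}, take 0 (0->0 ok)
  t3 'x' -> {1,2}, take 1 (0->1 ok)
  t4 'x' -> {1,2}, take 2 (1->2 ok)
  t5 'x' -> {1,2}, take 1 (2->1 ok)
  t6 'x' -> {1,2}, take 2 (1->2 ok)
  t7 'x' -> {1,2}, take 2 (2->2 ok)
  t8 'x' -> {1,2}, take 2 (2->2 ok)
  t9 'x' -> {1,2}, take 1 (2->1 ok)
  t10 'x' -> {1,2}, take 2 (1->2 ok)
  t11 'x' -> {1,2}, take 1 (2->1 ok)
  t12 'y' -> {0}, take 0 (1->0 ok)
  t13 'x' -> {1,2}, take 1 (0->1 ok)
  t14 'x' -> {1,2}, take 2 (1->2 ok)
  t15 'x' -> {1,2}, take 1 (2->1 ok)
  t16 'y' -> {0}, take 0 (1->0 ok)
  t17 'x' -> {1,2}, take 1 (0->1 ok)
  t18 'x' -> {1,2}, take 2 (1->2 ok)
  t19 'x' -> {1,2}, take 2 (2->2 ok)
  t20 'x' -> {1,2}, take 2 (2->2 ok)
  t21 'x' -> {1,2}, take 2 (2->2 ok)
  t22 'x' -> {1,2}, take 2 (2->2 ok)

0,0,0,1,2,1,2,2,2,1,2,1,0,1,2,1,0,1,2,2,2,2,2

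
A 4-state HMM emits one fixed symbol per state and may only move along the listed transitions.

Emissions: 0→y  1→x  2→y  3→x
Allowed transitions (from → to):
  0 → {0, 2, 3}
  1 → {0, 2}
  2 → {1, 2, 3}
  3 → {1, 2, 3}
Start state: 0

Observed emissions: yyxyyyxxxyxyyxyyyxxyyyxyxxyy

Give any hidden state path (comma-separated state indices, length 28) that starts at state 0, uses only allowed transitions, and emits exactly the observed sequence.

0,2,1,0,2,2,3,3,1,2,1,2,2,3,2,2,2,3,1,2,2,2,1,0,3,1,0,2

  pos 0: y in {0,2}, choose 0; start
  pos 1: y in {0,2}, choose 2; 0->2 ok
  pos 2: x in {1,3}, choose 1; 2->1 ok
  pos 3: y in {0,2}, choose 0; 1->0 ok
  pos 4: y in {0,2}, choose 2; 0->2 ok
  pos 5: y in {0,2}, choose 2; 2->2 ok
  pos 6: x in {1,3}, choose 3; 2->3 ok
  pos 7: x in {1,3}, choose 3; 3->3 ok
  pos 8: x in {1,3}, choose 1; 3->1 ok
  pos 9: y in {0,2}, choose 2; 1->2 ok
  pos 10: x in {1,3}, choose 1; 2->1 ok
  pos 11: y in {0,2}, choose 2; 1->2 ok
  pos 12: y in {0,2}, choose 2; 2->2 ok
  pos 13: x in {1,3}, choose 3; 2->3 ok
  pos 14: y in {0,2}, choose 2; 3->2 ok
  pos 15: y in {0,2}, choose 2; 2->2 ok
  pos 16: y in {0,2}, choose 2; 2->2 ok
  pos 17: x in {1,3}, choose 3; 2->3 ok
  pos 18: x in {1,3}, choose 1; 3->1 ok
  pos 19: y in {0,2}, choose 2; 1->2 ok
  pos 20: y in {0,2}, choose 2; 2->2 ok
  pos 21: y in {0,2}, choose 2; 2->2 ok
  pos 22: x in {1,3}, choose 1; 2->1 ok
  pos 23: y in {0,2}, choose 0; 1->0 ok
  pos 24: x in {1,3}, choose 3; 0->3 ok
  pos 25: x in {1,3}, choose 1; 3->1 ok
  pos 26: y in {0,2}, choose 0; 1->0 ok
  pos 27: y in {0,2}, choose 2; 0->2 ok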